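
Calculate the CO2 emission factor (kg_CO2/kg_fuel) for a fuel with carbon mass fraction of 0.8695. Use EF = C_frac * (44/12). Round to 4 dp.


EF = C_frac * (M_CO2 / M_C)
EF = 0.8695 * (44/12)
EF = 0.8695 * 3.666667 = 3.1882 kg_CO2/kg_fuel


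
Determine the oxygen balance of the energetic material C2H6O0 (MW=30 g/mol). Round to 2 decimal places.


OB = -1600 * (2C + H/2 - O) / MW
Inner = 2*2 + 6/2 - 0 = 7.00
OB = -1600 * 7.00 / 30 = -373.33%


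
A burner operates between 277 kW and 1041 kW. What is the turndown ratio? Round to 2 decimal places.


TDR = Q_max / Q_min
TDR = 1041 / 277 = 3.76


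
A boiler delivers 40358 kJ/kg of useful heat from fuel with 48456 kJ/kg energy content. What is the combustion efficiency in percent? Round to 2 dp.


Efficiency = (Q_useful / Q_fuel) * 100
Efficiency = (40358 / 48456) * 100
Efficiency = 0.8329 * 100 = 83.29%


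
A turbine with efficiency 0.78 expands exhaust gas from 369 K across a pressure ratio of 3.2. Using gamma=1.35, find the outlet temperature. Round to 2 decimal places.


T_out = T_in * (1 - eta * (1 - PR^(-(gamma-1)/gamma)))
Exponent = -(1.35-1)/1.35 = -0.25925926
PR^exp = 3.2^(-0.25925926) = 0.73966521
Factor = 1 - 0.78*(1 - 0.73966521) = 0.79693886
T_out = 369 * 0.79693886 = 294.07 K


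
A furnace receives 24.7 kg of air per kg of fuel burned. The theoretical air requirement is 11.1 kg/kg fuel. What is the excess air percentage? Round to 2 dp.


Excess air = actual - stoichiometric = 24.7 - 11.1 = 13.60 kg/kg fuel
Excess air % = (excess / stoich) * 100 = (13.60 / 11.1) * 100 = 122.52%


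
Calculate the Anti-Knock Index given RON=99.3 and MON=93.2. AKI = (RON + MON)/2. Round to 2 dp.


AKI = (RON + MON) / 2
AKI = (99.3 + 93.2) / 2
AKI = 192.5 / 2 = 96.25


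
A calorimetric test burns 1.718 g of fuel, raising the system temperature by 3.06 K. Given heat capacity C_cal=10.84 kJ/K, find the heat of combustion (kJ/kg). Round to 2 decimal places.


Hc = C_cal * delta_T / m_fuel
Q_released = 10.84 * 3.06 = 33.1704 kJ
m_fuel = 1.718 g = 1.718/1000 kg = 0.001718 kg
Hc = 33.1704 / 0.001718 = 19307.57 kJ/kg


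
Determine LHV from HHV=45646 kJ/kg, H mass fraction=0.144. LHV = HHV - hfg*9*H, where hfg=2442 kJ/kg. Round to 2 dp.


LHV = HHV - hfg * 9 * H
Water correction = 2442 * 9 * 0.144 = 3164.832 kJ/kg
LHV = 45646 - 3164.832 = 42481.17 kJ/kg


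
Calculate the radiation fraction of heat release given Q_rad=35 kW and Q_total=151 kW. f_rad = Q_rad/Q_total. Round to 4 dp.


f_rad = Q_rad / Q_total
f_rad = 35 / 151 = 0.2318


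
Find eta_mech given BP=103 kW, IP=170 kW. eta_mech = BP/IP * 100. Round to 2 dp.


eta_mech = (BP / IP) * 100
Ratio = 103 / 170 = 0.6059
eta_mech = 0.6059 * 100 = 60.59%


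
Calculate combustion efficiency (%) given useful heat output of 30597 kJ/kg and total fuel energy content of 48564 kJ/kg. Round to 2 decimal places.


Efficiency = (Q_useful / Q_fuel) * 100
Efficiency = (30597 / 48564) * 100
Efficiency = 0.6300 * 100 = 63.00%


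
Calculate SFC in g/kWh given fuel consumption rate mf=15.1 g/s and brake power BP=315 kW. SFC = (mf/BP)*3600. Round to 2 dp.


SFC = (mf / BP) * 3600
Rate = 15.1 / 315 = 0.047937 g/(s*kW)
SFC = 0.047937 * 3600 = 172.57 g/kWh


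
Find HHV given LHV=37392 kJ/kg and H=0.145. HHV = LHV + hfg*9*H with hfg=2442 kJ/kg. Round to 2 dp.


HHV = LHV + hfg * 9 * H
Water addition = 2442 * 9 * 0.145 = 3186.810 kJ/kg
HHV = 37392 + 3186.810 = 40578.81 kJ/kg


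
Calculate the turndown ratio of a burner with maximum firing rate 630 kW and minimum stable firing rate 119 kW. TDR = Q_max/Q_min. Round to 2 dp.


TDR = Q_max / Q_min
TDR = 630 / 119 = 5.29


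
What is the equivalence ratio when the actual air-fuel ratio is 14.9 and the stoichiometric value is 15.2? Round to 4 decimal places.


phi = AFR_stoich / AFR_actual
phi = 15.2 / 14.9 = 1.0201


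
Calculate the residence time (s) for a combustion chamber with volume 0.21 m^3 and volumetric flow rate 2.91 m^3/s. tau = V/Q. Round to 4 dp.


tau = V / Q_flow
tau = 0.21 / 2.91 = 0.0722 s


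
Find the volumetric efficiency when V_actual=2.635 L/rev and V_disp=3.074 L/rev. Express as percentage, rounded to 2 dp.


eta_v = (V_actual / V_disp) * 100
Ratio = 2.635 / 3.074 = 0.8572
eta_v = 0.8572 * 100 = 85.72%


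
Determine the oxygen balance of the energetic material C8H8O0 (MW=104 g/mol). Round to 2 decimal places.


OB = -1600 * (2C + H/2 - O) / MW
Inner = 2*8 + 8/2 - 0 = 20.00
OB = -1600 * 20.00 / 104 = -307.69%


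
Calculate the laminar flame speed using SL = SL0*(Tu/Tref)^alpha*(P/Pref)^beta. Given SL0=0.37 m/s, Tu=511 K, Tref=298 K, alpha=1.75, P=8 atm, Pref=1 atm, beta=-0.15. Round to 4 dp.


SL = SL0 * (Tu/Tref)^alpha * (P/Pref)^beta
T ratio = 511/298 = 1.71476510
(T ratio)^alpha = 1.71476510^1.75 = 2.569556
(P/Pref)^beta = 8^(-0.15) = 0.732043
SL = 0.37 * 2.569556 * 0.732043 = 0.6960 m/s


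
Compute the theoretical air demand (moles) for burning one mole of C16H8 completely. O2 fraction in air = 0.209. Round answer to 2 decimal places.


Balanced combustion: C16H8 + 18 O2 -> 16 CO2 + 4 H2O
O2 needed = C + H/4 = 16 + 8/4 = 18.00 moles
Air moles = O2 / 0.209 = 18.00 / 0.209 = 86.12 moles air


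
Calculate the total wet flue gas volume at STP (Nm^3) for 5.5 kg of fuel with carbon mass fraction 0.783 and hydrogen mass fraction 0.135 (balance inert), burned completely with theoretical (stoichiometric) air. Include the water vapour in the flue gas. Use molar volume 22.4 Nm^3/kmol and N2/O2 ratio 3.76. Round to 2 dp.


Per kg fuel: CO2 = (C/12 kmol)*22.4 = (0.783/12)*22.4 = 1.46160 Nm^3
Per kg fuel: H2O = (H/2 kmol)*22.4 = (0.135/2)*22.4 = 1.51200 Nm^3
O2 needed per kg fuel = C/12 + H/4 = 0.783/12 + 0.135/4 = 0.09900000 kmol
Per kg fuel: N2 = O2*3.76*22.4 = 0.09900000*3.76*22.4 = 8.33818 Nm^3
Total per kg = 1.46160 + 1.51200 + 8.33818 = 11.31178 Nm^3
Total = 11.31178 * 5.5 = 62.21 Nm^3


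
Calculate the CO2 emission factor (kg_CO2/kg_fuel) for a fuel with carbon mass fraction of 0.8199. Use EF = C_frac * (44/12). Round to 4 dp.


EF = C_frac * (M_CO2 / M_C)
EF = 0.8199 * (44/12)
EF = 0.8199 * 3.666667 = 3.0063 kg_CO2/kg_fuel


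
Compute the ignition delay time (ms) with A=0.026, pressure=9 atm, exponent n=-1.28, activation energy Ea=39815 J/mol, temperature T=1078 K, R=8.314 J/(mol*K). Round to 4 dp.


tau = A * P^n * exp(Ea/(R*T))
P^n = 9^(-1.28) = 0.06005782
Ea/(R*T) = 39815/(8.314*1078) = 4.442403
exp(Ea/(R*T)) = 84.978888
tau = 0.026 * 0.06005782 * 84.978888 = 0.1327 ms


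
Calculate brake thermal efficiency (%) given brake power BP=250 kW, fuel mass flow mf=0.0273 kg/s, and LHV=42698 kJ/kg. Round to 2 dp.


eta_BTE = (BP / (mf * LHV)) * 100
Denominator = 0.0273 * 42698 = 1165.6554 kW
eta_BTE = (250 / 1165.6554) * 100 = 21.45%


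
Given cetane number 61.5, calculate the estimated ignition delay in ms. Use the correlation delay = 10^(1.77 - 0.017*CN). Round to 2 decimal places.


delay = 10^(1.77 - 0.017*CN)
Exponent = 1.77 - 0.017*61.5 = 0.7245
delay = 10^0.7245 = 5.30 ms


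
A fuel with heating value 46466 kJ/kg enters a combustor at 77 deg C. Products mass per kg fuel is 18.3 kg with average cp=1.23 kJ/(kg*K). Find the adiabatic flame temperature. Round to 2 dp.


T_ad = T_in + Hc / (m_p * cp)
Denominator = 18.3 * 1.23 = 22.5090
Temperature rise = 46466 / 22.5090 = 2064.33 K
T_ad = 77 + 2064.33 = 2141.33 deg C


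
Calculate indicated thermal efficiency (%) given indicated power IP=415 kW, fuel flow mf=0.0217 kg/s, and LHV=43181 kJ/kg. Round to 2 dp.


eta_ith = (IP / (mf * LHV)) * 100
Denominator = 0.0217 * 43181 = 937.0277 kW
eta_ith = (415 / 937.0277) * 100 = 44.29%


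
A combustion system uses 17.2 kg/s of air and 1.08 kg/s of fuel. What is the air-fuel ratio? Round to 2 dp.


AFR = m_air / m_fuel
AFR = 17.2 / 1.08 = 15.93


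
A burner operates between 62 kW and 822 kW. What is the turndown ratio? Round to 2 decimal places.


TDR = Q_max / Q_min
TDR = 822 / 62 = 13.26


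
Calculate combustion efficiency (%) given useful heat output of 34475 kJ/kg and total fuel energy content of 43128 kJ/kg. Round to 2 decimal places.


Efficiency = (Q_useful / Q_fuel) * 100
Efficiency = (34475 / 43128) * 100
Efficiency = 0.7994 * 100 = 79.94%


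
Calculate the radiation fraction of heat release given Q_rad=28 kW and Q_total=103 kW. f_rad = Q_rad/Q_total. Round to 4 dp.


f_rad = Q_rad / Q_total
f_rad = 28 / 103 = 0.2718


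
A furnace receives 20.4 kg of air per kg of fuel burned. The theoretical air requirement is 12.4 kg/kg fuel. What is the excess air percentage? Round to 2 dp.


Excess air = actual - stoichiometric = 20.4 - 12.4 = 8.00 kg/kg fuel
Excess air % = (excess / stoich) * 100 = (8.00 / 12.4) * 100 = 64.52%


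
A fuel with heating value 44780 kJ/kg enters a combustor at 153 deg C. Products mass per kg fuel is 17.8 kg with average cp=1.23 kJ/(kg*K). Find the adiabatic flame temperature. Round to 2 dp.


T_ad = T_in + Hc / (m_p * cp)
Denominator = 17.8 * 1.23 = 21.8940
Temperature rise = 44780 / 21.8940 = 2045.31 K
T_ad = 153 + 2045.31 = 2198.31 deg C


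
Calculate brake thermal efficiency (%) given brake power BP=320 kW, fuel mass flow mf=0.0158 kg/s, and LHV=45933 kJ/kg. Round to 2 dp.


eta_BTE = (BP / (mf * LHV)) * 100
Denominator = 0.0158 * 45933 = 725.7414 kW
eta_BTE = (320 / 725.7414) * 100 = 44.09%


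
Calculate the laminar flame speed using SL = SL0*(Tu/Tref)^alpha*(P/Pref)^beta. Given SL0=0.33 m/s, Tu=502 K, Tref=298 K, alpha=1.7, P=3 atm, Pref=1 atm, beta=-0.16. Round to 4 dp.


SL = SL0 * (Tu/Tref)^alpha * (P/Pref)^beta
T ratio = 502/298 = 1.68456376
(T ratio)^alpha = 1.68456376^1.7 = 2.426770
(P/Pref)^beta = 3^(-0.16) = 0.838804
SL = 0.33 * 2.426770 * 0.838804 = 0.6717 m/s


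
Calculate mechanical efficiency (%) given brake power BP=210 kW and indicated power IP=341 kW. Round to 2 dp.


eta_mech = (BP / IP) * 100
Ratio = 210 / 341 = 0.6158
eta_mech = 0.6158 * 100 = 61.58%


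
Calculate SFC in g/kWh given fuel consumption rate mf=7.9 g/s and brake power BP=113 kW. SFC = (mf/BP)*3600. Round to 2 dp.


SFC = (mf / BP) * 3600
Rate = 7.9 / 113 = 0.069912 g/(s*kW)
SFC = 0.069912 * 3600 = 251.68 g/kWh


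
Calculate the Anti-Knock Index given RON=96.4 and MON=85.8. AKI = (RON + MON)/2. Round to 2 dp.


AKI = (RON + MON) / 2
AKI = (96.4 + 85.8) / 2
AKI = 182.2 / 2 = 91.10


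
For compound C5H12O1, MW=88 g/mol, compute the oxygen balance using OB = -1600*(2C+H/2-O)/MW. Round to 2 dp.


OB = -1600 * (2C + H/2 - O) / MW
Inner = 2*5 + 12/2 - 1 = 15.00
OB = -1600 * 15.00 / 88 = -272.73%


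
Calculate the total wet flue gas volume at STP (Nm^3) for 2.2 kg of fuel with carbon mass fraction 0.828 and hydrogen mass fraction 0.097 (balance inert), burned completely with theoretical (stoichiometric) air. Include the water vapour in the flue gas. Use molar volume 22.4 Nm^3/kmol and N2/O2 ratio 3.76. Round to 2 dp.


Per kg fuel: CO2 = (C/12 kmol)*22.4 = (0.828/12)*22.4 = 1.54560 Nm^3
Per kg fuel: H2O = (H/2 kmol)*22.4 = (0.097/2)*22.4 = 1.08640 Nm^3
O2 needed per kg fuel = C/12 + H/4 = 0.828/12 + 0.097/4 = 0.09325000 kmol
Per kg fuel: N2 = O2*3.76*22.4 = 0.09325000*3.76*22.4 = 7.85389 Nm^3
Total per kg = 1.54560 + 1.08640 + 7.85389 = 10.48589 Nm^3
Total = 10.48589 * 2.2 = 23.07 Nm^3


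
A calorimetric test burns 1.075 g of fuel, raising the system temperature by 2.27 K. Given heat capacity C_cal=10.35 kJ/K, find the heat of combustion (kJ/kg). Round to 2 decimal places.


Hc = C_cal * delta_T / m_fuel
Q_released = 10.35 * 2.27 = 23.4945 kJ
m_fuel = 1.075 g = 1.075/1000 kg = 0.001075 kg
Hc = 23.4945 / 0.001075 = 21855.35 kJ/kg


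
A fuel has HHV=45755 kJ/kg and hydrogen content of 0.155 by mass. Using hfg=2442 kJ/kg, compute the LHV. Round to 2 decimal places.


LHV = HHV - hfg * 9 * H
Water correction = 2442 * 9 * 0.155 = 3406.590 kJ/kg
LHV = 45755 - 3406.590 = 42348.41 kJ/kg


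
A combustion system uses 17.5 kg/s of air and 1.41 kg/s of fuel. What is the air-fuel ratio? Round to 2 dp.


AFR = m_air / m_fuel
AFR = 17.5 / 1.41 = 12.41


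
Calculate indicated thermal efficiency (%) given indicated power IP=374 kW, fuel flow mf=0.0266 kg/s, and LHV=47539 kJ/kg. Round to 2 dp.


eta_ith = (IP / (mf * LHV)) * 100
Denominator = 0.0266 * 47539 = 1264.5374 kW
eta_ith = (374 / 1264.5374) * 100 = 29.58%


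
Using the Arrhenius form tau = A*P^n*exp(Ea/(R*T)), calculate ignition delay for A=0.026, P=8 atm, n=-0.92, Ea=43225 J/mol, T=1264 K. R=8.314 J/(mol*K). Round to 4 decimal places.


tau = A * P^n * exp(Ea/(R*T))
P^n = 8^(-0.92) = 0.14762408
Ea/(R*T) = 43225/(8.314*1264) = 4.113182
exp(Ea/(R*T)) = 61.140948
tau = 0.026 * 0.14762408 * 61.140948 = 0.2347 ms


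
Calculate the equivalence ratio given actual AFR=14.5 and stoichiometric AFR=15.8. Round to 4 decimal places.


phi = AFR_stoich / AFR_actual
phi = 15.8 / 14.5 = 1.0897


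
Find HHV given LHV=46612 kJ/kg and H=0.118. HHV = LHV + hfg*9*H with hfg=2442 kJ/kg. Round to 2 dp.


HHV = LHV + hfg * 9 * H
Water addition = 2442 * 9 * 0.118 = 2593.404 kJ/kg
HHV = 46612 + 2593.404 = 49205.40 kJ/kg


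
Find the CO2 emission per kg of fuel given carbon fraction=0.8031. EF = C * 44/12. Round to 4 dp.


EF = C_frac * (M_CO2 / M_C)
EF = 0.8031 * (44/12)
EF = 0.8031 * 3.666667 = 2.9447 kg_CO2/kg_fuel


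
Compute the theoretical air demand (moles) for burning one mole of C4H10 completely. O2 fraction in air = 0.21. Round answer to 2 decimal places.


Balanced combustion: C4H10 + 6.5 O2 -> 4 CO2 + 5 H2O
O2 needed = C + H/4 = 4 + 10/4 = 6.50 moles
Air moles = O2 / 0.21 = 6.50 / 0.21 = 30.95 moles air


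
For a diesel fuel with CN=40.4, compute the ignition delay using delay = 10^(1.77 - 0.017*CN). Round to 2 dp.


delay = 10^(1.77 - 0.017*CN)
Exponent = 1.77 - 0.017*40.4 = 1.0832
delay = 10^1.0832 = 12.11 ms


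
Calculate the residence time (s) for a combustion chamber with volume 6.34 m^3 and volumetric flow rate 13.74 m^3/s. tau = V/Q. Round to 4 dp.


tau = V / Q_flow
tau = 6.34 / 13.74 = 0.4614 s


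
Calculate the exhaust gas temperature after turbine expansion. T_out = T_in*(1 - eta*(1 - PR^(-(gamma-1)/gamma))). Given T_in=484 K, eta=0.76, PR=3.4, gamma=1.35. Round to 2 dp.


T_out = T_in * (1 - eta * (1 - PR^(-(gamma-1)/gamma)))
Exponent = -(1.35-1)/1.35 = -0.25925926
PR^exp = 3.4^(-0.25925926) = 0.72813041
Factor = 1 - 0.76*(1 - 0.72813041) = 0.79337911
T_out = 484 * 0.79337911 = 384.00 K


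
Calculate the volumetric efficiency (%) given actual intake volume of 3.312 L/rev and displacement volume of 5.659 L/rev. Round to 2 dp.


eta_v = (V_actual / V_disp) * 100
Ratio = 3.312 / 5.659 = 0.5853
eta_v = 0.5853 * 100 = 58.53%


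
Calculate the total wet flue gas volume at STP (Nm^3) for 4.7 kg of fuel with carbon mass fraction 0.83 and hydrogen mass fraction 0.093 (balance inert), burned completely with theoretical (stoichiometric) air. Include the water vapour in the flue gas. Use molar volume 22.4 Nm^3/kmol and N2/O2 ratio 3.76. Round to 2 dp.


Per kg fuel: CO2 = (C/12 kmol)*22.4 = (0.83/12)*22.4 = 1.54933 Nm^3
Per kg fuel: H2O = (H/2 kmol)*22.4 = (0.093/2)*22.4 = 1.04160 Nm^3
O2 needed per kg fuel = C/12 + H/4 = 0.83/12 + 0.093/4 = 0.09241667 kmol
Per kg fuel: N2 = O2*3.76*22.4 = 0.09241667*3.76*22.4 = 7.78370 Nm^3
Total per kg = 1.54933 + 1.04160 + 7.78370 = 10.37463 Nm^3
Total = 10.37463 * 4.7 = 48.76 Nm^3


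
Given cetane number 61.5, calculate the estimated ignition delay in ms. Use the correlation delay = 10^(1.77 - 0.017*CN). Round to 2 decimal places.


delay = 10^(1.77 - 0.017*CN)
Exponent = 1.77 - 0.017*61.5 = 0.7245
delay = 10^0.7245 = 5.30 ms


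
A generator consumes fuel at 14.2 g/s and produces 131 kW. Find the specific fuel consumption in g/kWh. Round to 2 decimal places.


SFC = (mf / BP) * 3600
Rate = 14.2 / 131 = 0.108397 g/(s*kW)
SFC = 0.108397 * 3600 = 390.23 g/kWh


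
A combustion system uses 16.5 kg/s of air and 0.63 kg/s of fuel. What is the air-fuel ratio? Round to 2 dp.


AFR = m_air / m_fuel
AFR = 16.5 / 0.63 = 26.19


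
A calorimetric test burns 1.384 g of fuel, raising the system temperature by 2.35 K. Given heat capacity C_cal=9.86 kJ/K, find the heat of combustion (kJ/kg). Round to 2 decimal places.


Hc = C_cal * delta_T / m_fuel
Q_released = 9.86 * 2.35 = 23.1710 kJ
m_fuel = 1.384 g = 1.384/1000 kg = 0.001384 kg
Hc = 23.1710 / 0.001384 = 16742.05 kJ/kg


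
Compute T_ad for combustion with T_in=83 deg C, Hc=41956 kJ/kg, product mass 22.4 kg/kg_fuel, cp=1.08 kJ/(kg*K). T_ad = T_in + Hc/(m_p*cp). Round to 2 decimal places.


T_ad = T_in + Hc / (m_p * cp)
Denominator = 22.4 * 1.08 = 24.1920
Temperature rise = 41956 / 24.1920 = 1734.29 K
T_ad = 83 + 1734.29 = 1817.29 deg C


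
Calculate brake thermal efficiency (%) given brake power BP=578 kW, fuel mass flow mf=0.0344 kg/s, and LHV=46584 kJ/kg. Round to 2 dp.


eta_BTE = (BP / (mf * LHV)) * 100
Denominator = 0.0344 * 46584 = 1602.4896 kW
eta_BTE = (578 / 1602.4896) * 100 = 36.07%


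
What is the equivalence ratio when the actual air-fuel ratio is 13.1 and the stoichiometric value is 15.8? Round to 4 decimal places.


phi = AFR_stoich / AFR_actual
phi = 15.8 / 13.1 = 1.2061


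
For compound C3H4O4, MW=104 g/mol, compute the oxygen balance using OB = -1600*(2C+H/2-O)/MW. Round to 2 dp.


OB = -1600 * (2C + H/2 - O) / MW
Inner = 2*3 + 4/2 - 4 = 4.00
OB = -1600 * 4.00 / 104 = -61.54%


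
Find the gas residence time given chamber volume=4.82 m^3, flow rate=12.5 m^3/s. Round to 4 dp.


tau = V / Q_flow
tau = 4.82 / 12.5 = 0.3856 s


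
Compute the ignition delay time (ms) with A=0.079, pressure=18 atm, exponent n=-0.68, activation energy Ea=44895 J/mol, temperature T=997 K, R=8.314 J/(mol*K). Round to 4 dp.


tau = A * P^n * exp(Ea/(R*T))
P^n = 18^(-0.68) = 0.14009244
Ea/(R*T) = 44895/(8.314*997) = 5.416176
exp(Ea/(R*T)) = 225.017092
tau = 0.079 * 0.14009244 * 225.017092 = 2.4903 ms


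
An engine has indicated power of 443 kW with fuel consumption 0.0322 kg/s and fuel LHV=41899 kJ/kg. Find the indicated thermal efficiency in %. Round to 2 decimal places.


eta_ith = (IP / (mf * LHV)) * 100
Denominator = 0.0322 * 41899 = 1349.1478 kW
eta_ith = (443 / 1349.1478) * 100 = 32.84%


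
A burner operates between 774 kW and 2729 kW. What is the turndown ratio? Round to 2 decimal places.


TDR = Q_max / Q_min
TDR = 2729 / 774 = 3.53


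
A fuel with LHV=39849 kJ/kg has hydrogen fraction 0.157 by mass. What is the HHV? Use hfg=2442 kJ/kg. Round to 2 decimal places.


HHV = LHV + hfg * 9 * H
Water addition = 2442 * 9 * 0.157 = 3450.546 kJ/kg
HHV = 39849 + 3450.546 = 43299.55 kJ/kg


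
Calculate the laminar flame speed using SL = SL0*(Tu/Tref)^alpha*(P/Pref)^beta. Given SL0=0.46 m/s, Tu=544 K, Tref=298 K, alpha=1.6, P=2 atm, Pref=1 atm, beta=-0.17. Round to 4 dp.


SL = SL0 * (Tu/Tref)^alpha * (P/Pref)^beta
T ratio = 544/298 = 1.82550336
(T ratio)^alpha = 1.82550336^1.6 = 2.619463
(P/Pref)^beta = 2^(-0.17) = 0.888843
SL = 0.46 * 2.619463 * 0.888843 = 1.0710 m/s


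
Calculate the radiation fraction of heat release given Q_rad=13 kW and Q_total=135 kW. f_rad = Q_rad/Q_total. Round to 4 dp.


f_rad = Q_rad / Q_total
f_rad = 13 / 135 = 0.0963


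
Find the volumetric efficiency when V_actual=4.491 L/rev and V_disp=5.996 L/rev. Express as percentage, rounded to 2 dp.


eta_v = (V_actual / V_disp) * 100
Ratio = 4.491 / 5.996 = 0.7490
eta_v = 0.7490 * 100 = 74.90%


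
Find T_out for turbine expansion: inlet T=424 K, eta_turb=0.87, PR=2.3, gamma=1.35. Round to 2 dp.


T_out = T_in * (1 - eta * (1 - PR^(-(gamma-1)/gamma)))
Exponent = -(1.35-1)/1.35 = -0.25925926
PR^exp = 2.3^(-0.25925926) = 0.80578413
Factor = 1 - 0.87*(1 - 0.80578413) = 0.83103219
T_out = 424 * 0.83103219 = 352.36 K


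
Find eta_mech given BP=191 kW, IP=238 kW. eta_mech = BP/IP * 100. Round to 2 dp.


eta_mech = (BP / IP) * 100
Ratio = 191 / 238 = 0.8025
eta_mech = 0.8025 * 100 = 80.25%


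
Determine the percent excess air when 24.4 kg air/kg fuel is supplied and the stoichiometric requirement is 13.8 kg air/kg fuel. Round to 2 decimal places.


Excess air = actual - stoichiometric = 24.4 - 13.8 = 10.60 kg/kg fuel
Excess air % = (excess / stoich) * 100 = (10.60 / 13.8) * 100 = 76.81%


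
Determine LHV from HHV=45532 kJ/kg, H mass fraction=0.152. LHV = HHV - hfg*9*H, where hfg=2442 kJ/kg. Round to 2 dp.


LHV = HHV - hfg * 9 * H
Water correction = 2442 * 9 * 0.152 = 3340.656 kJ/kg
LHV = 45532 - 3340.656 = 42191.34 kJ/kg


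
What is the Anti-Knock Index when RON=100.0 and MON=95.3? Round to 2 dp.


AKI = (RON + MON) / 2
AKI = (100.0 + 95.3) / 2
AKI = 195.3 / 2 = 97.65


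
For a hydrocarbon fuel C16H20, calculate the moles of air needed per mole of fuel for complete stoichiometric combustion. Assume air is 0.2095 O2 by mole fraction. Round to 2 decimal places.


Balanced combustion: C16H20 + 21 O2 -> 16 CO2 + 10 H2O
O2 needed = C + H/4 = 16 + 20/4 = 21.00 moles
Air moles = O2 / 0.2095 = 21.00 / 0.2095 = 100.24 moles air


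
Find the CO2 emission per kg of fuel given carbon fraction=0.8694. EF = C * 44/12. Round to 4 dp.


EF = C_frac * (M_CO2 / M_C)
EF = 0.8694 * (44/12)
EF = 0.8694 * 3.666667 = 3.1878 kg_CO2/kg_fuel


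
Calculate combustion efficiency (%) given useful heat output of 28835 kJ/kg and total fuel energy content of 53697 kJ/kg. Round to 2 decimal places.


Efficiency = (Q_useful / Q_fuel) * 100
Efficiency = (28835 / 53697) * 100
Efficiency = 0.5370 * 100 = 53.70%


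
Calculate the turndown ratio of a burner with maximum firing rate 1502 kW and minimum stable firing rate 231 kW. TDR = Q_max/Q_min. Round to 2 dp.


TDR = Q_max / Q_min
TDR = 1502 / 231 = 6.50


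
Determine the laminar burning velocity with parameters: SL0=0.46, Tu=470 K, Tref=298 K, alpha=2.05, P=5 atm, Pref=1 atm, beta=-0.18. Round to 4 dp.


SL = SL0 * (Tu/Tref)^alpha * (P/Pref)^beta
T ratio = 470/298 = 1.57718121
(T ratio)^alpha = 1.57718121^2.05 = 2.544821
(P/Pref)^beta = 5^(-0.18) = 0.748489
SL = 0.46 * 2.544821 * 0.748489 = 0.8762 m/s


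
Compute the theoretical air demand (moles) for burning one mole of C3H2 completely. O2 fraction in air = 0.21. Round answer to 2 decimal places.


Balanced combustion: C3H2 + 3.5 O2 -> 3 CO2 + 1 H2O
O2 needed = C + H/4 = 3 + 2/4 = 3.50 moles
Air moles = O2 / 0.21 = 3.50 / 0.21 = 16.67 moles air


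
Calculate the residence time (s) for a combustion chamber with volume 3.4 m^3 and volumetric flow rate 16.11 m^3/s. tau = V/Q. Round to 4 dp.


tau = V / Q_flow
tau = 3.4 / 16.11 = 0.2110 s


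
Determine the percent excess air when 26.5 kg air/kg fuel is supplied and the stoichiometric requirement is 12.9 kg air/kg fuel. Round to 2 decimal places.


Excess air = actual - stoichiometric = 26.5 - 12.9 = 13.60 kg/kg fuel
Excess air % = (excess / stoich) * 100 = (13.60 / 12.9) * 100 = 105.43%


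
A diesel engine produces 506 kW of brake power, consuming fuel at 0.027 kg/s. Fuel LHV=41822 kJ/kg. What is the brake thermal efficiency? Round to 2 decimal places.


eta_BTE = (BP / (mf * LHV)) * 100
Denominator = 0.027 * 41822 = 1129.1940 kW
eta_BTE = (506 / 1129.1940) * 100 = 44.81%


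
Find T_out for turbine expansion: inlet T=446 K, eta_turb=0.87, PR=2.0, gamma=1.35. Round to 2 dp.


T_out = T_in * (1 - eta * (1 - PR^(-(gamma-1)/gamma)))
Exponent = -(1.35-1)/1.35 = -0.25925926
PR^exp = 2.0^(-0.25925926) = 0.83551680
Factor = 1 - 0.87*(1 - 0.83551680) = 0.85689962
T_out = 446 * 0.85689962 = 382.18 K


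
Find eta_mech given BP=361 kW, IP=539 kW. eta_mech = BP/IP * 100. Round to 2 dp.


eta_mech = (BP / IP) * 100
Ratio = 361 / 539 = 0.6698
eta_mech = 0.6698 * 100 = 66.98%


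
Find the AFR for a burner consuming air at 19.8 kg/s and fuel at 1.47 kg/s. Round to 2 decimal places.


AFR = m_air / m_fuel
AFR = 19.8 / 1.47 = 13.47


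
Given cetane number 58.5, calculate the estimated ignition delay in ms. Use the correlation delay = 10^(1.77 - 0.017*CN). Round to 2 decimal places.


delay = 10^(1.77 - 0.017*CN)
Exponent = 1.77 - 0.017*58.5 = 0.7755
delay = 10^0.7755 = 5.96 ms


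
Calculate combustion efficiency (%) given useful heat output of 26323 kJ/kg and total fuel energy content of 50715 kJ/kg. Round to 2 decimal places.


Efficiency = (Q_useful / Q_fuel) * 100
Efficiency = (26323 / 50715) * 100
Efficiency = 0.5190 * 100 = 51.90%


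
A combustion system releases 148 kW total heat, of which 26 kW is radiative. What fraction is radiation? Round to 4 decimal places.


f_rad = Q_rad / Q_total
f_rad = 26 / 148 = 0.1757


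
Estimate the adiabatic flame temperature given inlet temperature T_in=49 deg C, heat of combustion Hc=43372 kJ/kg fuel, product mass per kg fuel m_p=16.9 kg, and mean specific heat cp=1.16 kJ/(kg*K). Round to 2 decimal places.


T_ad = T_in + Hc / (m_p * cp)
Denominator = 16.9 * 1.16 = 19.6040
Temperature rise = 43372 / 19.6040 = 2212.41 K
T_ad = 49 + 2212.41 = 2261.41 deg C


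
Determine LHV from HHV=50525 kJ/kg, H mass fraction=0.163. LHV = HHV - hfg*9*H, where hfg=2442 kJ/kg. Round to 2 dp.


LHV = HHV - hfg * 9 * H
Water correction = 2442 * 9 * 0.163 = 3582.414 kJ/kg
LHV = 50525 - 3582.414 = 46942.59 kJ/kg


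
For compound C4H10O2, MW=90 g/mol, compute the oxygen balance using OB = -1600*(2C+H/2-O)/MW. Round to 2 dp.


OB = -1600 * (2C + H/2 - O) / MW
Inner = 2*4 + 10/2 - 2 = 11.00
OB = -1600 * 11.00 / 90 = -195.56%


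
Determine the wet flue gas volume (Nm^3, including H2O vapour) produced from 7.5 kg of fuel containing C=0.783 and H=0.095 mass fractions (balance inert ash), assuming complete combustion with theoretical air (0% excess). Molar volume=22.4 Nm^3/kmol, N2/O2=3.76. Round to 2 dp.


Per kg fuel: CO2 = (C/12 kmol)*22.4 = (0.783/12)*22.4 = 1.46160 Nm^3
Per kg fuel: H2O = (H/2 kmol)*22.4 = (0.095/2)*22.4 = 1.06400 Nm^3
O2 needed per kg fuel = C/12 + H/4 = 0.783/12 + 0.095/4 = 0.08900000 kmol
Per kg fuel: N2 = O2*3.76*22.4 = 0.08900000*3.76*22.4 = 7.49594 Nm^3
Total per kg = 1.46160 + 1.06400 + 7.49594 = 10.02154 Nm^3
Total = 10.02154 * 7.5 = 75.16 Nm^3


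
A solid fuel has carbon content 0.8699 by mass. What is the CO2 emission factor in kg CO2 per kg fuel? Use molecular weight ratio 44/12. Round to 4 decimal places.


EF = C_frac * (M_CO2 / M_C)
EF = 0.8699 * (44/12)
EF = 0.8699 * 3.666667 = 3.1896 kg_CO2/kg_fuel


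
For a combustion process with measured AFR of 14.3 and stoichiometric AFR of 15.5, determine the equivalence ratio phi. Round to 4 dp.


phi = AFR_stoich / AFR_actual
phi = 15.5 / 14.3 = 1.0839


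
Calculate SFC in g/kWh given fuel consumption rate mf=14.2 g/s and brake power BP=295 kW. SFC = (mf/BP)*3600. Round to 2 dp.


SFC = (mf / BP) * 3600
Rate = 14.2 / 295 = 0.048136 g/(s*kW)
SFC = 0.048136 * 3600 = 173.29 g/kWh


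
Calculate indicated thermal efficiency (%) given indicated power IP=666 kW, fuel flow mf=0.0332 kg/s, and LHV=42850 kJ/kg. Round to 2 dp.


eta_ith = (IP / (mf * LHV)) * 100
Denominator = 0.0332 * 42850 = 1422.6200 kW
eta_ith = (666 / 1422.6200) * 100 = 46.82%


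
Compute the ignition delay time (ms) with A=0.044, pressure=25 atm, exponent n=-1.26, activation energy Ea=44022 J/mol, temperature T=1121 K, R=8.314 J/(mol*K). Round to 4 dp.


tau = A * P^n * exp(Ea/(R*T))
P^n = 25^(-1.26) = 0.01732190
Ea/(R*T) = 44022/(8.314*1121) = 4.723394
exp(Ea/(R*T)) = 112.549553
tau = 0.044 * 0.01732190 * 112.549553 = 0.0858 ms


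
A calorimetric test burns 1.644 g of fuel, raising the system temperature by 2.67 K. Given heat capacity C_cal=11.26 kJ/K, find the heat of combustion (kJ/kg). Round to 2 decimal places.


Hc = C_cal * delta_T / m_fuel
Q_released = 11.26 * 2.67 = 30.0642 kJ
m_fuel = 1.644 g = 1.644/1000 kg = 0.001644 kg
Hc = 30.0642 / 0.001644 = 18287.23 kJ/kg


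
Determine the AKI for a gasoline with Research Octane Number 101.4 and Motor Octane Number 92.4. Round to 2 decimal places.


AKI = (RON + MON) / 2
AKI = (101.4 + 92.4) / 2
AKI = 193.8 / 2 = 96.90


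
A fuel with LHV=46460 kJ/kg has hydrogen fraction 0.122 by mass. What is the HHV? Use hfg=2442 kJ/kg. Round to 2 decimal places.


HHV = LHV + hfg * 9 * H
Water addition = 2442 * 9 * 0.122 = 2681.316 kJ/kg
HHV = 46460 + 2681.316 = 49141.32 kJ/kg


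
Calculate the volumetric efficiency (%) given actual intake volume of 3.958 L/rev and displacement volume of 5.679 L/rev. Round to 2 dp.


eta_v = (V_actual / V_disp) * 100
Ratio = 3.958 / 5.679 = 0.6970
eta_v = 0.6970 * 100 = 69.70%


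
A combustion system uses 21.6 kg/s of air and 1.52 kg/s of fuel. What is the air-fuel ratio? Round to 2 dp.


AFR = m_air / m_fuel
AFR = 21.6 / 1.52 = 14.21


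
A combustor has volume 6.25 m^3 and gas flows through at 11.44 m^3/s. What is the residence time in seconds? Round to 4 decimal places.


tau = V / Q_flow
tau = 6.25 / 11.44 = 0.5463 s


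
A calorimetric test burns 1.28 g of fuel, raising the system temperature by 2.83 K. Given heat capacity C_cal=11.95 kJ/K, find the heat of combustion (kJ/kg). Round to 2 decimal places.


Hc = C_cal * delta_T / m_fuel
Q_released = 11.95 * 2.83 = 33.8185 kJ
m_fuel = 1.28 g = 1.28/1000 kg = 0.001280 kg
Hc = 33.8185 / 0.001280 = 26420.70 kJ/kg


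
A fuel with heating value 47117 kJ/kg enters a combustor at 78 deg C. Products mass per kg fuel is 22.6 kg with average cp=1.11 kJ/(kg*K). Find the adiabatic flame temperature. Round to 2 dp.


T_ad = T_in + Hc / (m_p * cp)
Denominator = 22.6 * 1.11 = 25.0860
Temperature rise = 47117 / 25.0860 = 1878.22 K
T_ad = 78 + 1878.22 = 1956.22 deg C


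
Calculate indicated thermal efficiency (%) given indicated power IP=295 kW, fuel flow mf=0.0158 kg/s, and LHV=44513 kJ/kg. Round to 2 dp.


eta_ith = (IP / (mf * LHV)) * 100
Denominator = 0.0158 * 44513 = 703.3054 kW
eta_ith = (295 / 703.3054) * 100 = 41.94%


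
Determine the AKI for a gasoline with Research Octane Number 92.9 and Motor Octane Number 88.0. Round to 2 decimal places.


AKI = (RON + MON) / 2
AKI = (92.9 + 88.0) / 2
AKI = 180.9 / 2 = 90.45


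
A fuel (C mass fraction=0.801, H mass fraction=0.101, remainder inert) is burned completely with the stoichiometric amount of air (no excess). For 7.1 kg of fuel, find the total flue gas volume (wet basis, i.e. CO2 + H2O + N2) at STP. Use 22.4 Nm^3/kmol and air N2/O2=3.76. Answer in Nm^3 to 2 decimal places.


Per kg fuel: CO2 = (C/12 kmol)*22.4 = (0.801/12)*22.4 = 1.49520 Nm^3
Per kg fuel: H2O = (H/2 kmol)*22.4 = (0.101/2)*22.4 = 1.13120 Nm^3
O2 needed per kg fuel = C/12 + H/4 = 0.801/12 + 0.101/4 = 0.09200000 kmol
Per kg fuel: N2 = O2*3.76*22.4 = 0.09200000*3.76*22.4 = 7.74861 Nm^3
Total per kg = 1.49520 + 1.13120 + 7.74861 = 10.37501 Nm^3
Total = 10.37501 * 7.1 = 73.66 Nm^3


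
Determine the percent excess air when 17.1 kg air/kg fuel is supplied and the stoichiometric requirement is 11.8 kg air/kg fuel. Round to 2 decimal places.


Excess air = actual - stoichiometric = 17.1 - 11.8 = 5.30 kg/kg fuel
Excess air % = (excess / stoich) * 100 = (5.30 / 11.8) * 100 = 44.92%


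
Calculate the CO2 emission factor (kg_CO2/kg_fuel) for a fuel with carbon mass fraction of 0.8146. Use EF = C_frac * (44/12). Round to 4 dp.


EF = C_frac * (M_CO2 / M_C)
EF = 0.8146 * (44/12)
EF = 0.8146 * 3.666667 = 2.9869 kg_CO2/kg_fuel


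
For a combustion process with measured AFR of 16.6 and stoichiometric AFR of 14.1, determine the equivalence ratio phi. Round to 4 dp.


phi = AFR_stoich / AFR_actual
phi = 14.1 / 16.6 = 0.8494


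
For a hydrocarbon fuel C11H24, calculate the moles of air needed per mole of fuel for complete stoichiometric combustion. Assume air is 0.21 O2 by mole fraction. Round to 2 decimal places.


Balanced combustion: C11H24 + 17 O2 -> 11 CO2 + 12 H2O
O2 needed = C + H/4 = 11 + 24/4 = 17.00 moles
Air moles = O2 / 0.21 = 17.00 / 0.21 = 80.95 moles air


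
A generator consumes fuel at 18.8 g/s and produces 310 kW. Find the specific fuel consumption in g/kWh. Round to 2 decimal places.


SFC = (mf / BP) * 3600
Rate = 18.8 / 310 = 0.060645 g/(s*kW)
SFC = 0.060645 * 3600 = 218.32 g/kWh


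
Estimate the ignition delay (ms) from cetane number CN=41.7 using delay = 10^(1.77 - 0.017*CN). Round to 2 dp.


delay = 10^(1.77 - 0.017*CN)
Exponent = 1.77 - 0.017*41.7 = 1.0611
delay = 10^1.0611 = 11.51 ms


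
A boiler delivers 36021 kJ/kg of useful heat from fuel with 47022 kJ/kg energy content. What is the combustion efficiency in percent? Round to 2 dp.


Efficiency = (Q_useful / Q_fuel) * 100
Efficiency = (36021 / 47022) * 100
Efficiency = 0.7660 * 100 = 76.60%


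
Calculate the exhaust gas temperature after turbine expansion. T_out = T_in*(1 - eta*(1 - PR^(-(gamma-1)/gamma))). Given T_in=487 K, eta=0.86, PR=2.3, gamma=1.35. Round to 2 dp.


T_out = T_in * (1 - eta * (1 - PR^(-(gamma-1)/gamma)))
Exponent = -(1.35-1)/1.35 = -0.25925926
PR^exp = 2.3^(-0.25925926) = 0.80578413
Factor = 1 - 0.86*(1 - 0.80578413) = 0.83297435
T_out = 487 * 0.83297435 = 405.66 K


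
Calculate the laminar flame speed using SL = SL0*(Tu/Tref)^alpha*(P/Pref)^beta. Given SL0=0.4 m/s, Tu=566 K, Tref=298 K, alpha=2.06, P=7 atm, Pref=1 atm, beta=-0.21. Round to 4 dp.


SL = SL0 * (Tu/Tref)^alpha * (P/Pref)^beta
T ratio = 566/298 = 1.89932886
(T ratio)^alpha = 1.89932886^2.06 = 3.749008
(P/Pref)^beta = 7^(-0.21) = 0.664553
SL = 0.4 * 3.749008 * 0.664553 = 0.9966 m/s


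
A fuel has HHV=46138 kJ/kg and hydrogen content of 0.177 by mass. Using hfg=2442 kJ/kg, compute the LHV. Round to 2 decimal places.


LHV = HHV - hfg * 9 * H
Water correction = 2442 * 9 * 0.177 = 3890.106 kJ/kg
LHV = 46138 - 3890.106 = 42247.89 kJ/kg


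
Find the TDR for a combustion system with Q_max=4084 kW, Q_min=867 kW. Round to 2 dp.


TDR = Q_max / Q_min
TDR = 4084 / 867 = 4.71


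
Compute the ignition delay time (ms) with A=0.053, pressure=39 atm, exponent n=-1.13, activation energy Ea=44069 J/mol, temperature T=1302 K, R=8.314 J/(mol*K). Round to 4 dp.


tau = A * P^n * exp(Ea/(R*T))
P^n = 39^(-1.13) = 0.01592564
Ea/(R*T) = 44069/(8.314*1302) = 4.071104
exp(Ea/(R*T)) = 58.621642
tau = 0.053 * 0.01592564 * 58.621642 = 0.0495 ms


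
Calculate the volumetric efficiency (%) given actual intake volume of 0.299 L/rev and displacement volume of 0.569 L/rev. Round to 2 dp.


eta_v = (V_actual / V_disp) * 100
Ratio = 0.299 / 0.569 = 0.5255
eta_v = 0.5255 * 100 = 52.55%


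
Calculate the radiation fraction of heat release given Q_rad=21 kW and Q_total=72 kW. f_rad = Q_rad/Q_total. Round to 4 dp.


f_rad = Q_rad / Q_total
f_rad = 21 / 72 = 0.2917


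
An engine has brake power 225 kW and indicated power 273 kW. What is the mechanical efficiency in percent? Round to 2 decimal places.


eta_mech = (BP / IP) * 100
Ratio = 225 / 273 = 0.8242
eta_mech = 0.8242 * 100 = 82.42%


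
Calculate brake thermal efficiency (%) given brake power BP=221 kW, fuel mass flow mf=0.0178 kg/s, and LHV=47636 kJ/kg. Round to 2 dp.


eta_BTE = (BP / (mf * LHV)) * 100
Denominator = 0.0178 * 47636 = 847.9208 kW
eta_BTE = (221 / 847.9208) * 100 = 26.06%


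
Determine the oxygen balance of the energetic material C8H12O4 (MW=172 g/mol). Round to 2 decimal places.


OB = -1600 * (2C + H/2 - O) / MW
Inner = 2*8 + 12/2 - 4 = 18.00
OB = -1600 * 18.00 / 172 = -167.44%


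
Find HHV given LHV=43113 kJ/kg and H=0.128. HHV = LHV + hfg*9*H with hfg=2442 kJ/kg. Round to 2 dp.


HHV = LHV + hfg * 9 * H
Water addition = 2442 * 9 * 0.128 = 2813.184 kJ/kg
HHV = 43113 + 2813.184 = 45926.18 kJ/kg


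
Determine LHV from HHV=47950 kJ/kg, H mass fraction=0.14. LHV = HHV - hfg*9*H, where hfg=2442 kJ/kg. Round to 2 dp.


LHV = HHV - hfg * 9 * H
Water correction = 2442 * 9 * 0.14 = 3076.920 kJ/kg
LHV = 47950 - 3076.920 = 44873.08 kJ/kg


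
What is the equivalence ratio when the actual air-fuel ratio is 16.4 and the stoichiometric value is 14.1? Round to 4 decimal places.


phi = AFR_stoich / AFR_actual
phi = 14.1 / 16.4 = 0.8598


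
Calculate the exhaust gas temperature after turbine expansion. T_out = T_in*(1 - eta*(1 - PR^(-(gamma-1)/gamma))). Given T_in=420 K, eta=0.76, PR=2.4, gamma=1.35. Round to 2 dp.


T_out = T_in * (1 - eta * (1 - PR^(-(gamma-1)/gamma)))
Exponent = -(1.35-1)/1.35 = -0.25925926
PR^exp = 2.4^(-0.25925926) = 0.79694200
Factor = 1 - 0.76*(1 - 0.79694200) = 0.84567592
T_out = 420 * 0.84567592 = 355.18 K


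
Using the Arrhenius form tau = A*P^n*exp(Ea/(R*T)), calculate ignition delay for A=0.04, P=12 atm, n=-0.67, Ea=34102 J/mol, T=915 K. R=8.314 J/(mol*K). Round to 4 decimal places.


tau = A * P^n * exp(Ea/(R*T))
P^n = 12^(-0.67) = 0.18921195
Ea/(R*T) = 34102/(8.314*915) = 4.482794
exp(Ea/(R*T)) = 88.481503
tau = 0.04 * 0.18921195 * 88.481503 = 0.6697 ms


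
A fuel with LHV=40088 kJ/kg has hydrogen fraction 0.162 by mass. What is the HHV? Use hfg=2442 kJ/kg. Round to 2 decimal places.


HHV = LHV + hfg * 9 * H
Water addition = 2442 * 9 * 0.162 = 3560.436 kJ/kg
HHV = 40088 + 3560.436 = 43648.44 kJ/kg


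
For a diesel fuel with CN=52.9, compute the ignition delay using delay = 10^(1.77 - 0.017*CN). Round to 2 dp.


delay = 10^(1.77 - 0.017*CN)
Exponent = 1.77 - 0.017*52.9 = 0.8707
delay = 10^0.8707 = 7.43 ms


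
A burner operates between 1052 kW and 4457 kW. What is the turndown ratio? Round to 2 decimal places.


TDR = Q_max / Q_min
TDR = 4457 / 1052 = 4.24


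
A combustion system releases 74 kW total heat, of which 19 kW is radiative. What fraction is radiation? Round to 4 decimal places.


f_rad = Q_rad / Q_total
f_rad = 19 / 74 = 0.2568


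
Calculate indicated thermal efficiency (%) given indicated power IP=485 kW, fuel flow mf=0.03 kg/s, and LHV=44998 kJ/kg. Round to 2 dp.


eta_ith = (IP / (mf * LHV)) * 100
Denominator = 0.03 * 44998 = 1349.9400 kW
eta_ith = (485 / 1349.9400) * 100 = 35.93%


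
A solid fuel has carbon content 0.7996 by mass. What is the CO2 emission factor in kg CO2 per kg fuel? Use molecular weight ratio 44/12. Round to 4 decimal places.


EF = C_frac * (M_CO2 / M_C)
EF = 0.7996 * (44/12)
EF = 0.7996 * 3.666667 = 2.9319 kg_CO2/kg_fuel


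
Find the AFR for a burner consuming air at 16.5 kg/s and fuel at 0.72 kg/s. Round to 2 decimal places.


AFR = m_air / m_fuel
AFR = 16.5 / 0.72 = 22.92


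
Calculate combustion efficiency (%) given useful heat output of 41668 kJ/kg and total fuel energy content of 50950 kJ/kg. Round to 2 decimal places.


Efficiency = (Q_useful / Q_fuel) * 100
Efficiency = (41668 / 50950) * 100
Efficiency = 0.8178 * 100 = 81.78%


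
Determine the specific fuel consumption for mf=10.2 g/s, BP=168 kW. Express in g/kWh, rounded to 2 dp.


SFC = (mf / BP) * 3600
Rate = 10.2 / 168 = 0.060714 g/(s*kW)
SFC = 0.060714 * 3600 = 218.57 g/kWh


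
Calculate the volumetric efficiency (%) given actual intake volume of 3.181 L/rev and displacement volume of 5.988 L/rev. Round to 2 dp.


eta_v = (V_actual / V_disp) * 100
Ratio = 3.181 / 5.988 = 0.5312
eta_v = 0.5312 * 100 = 53.12%


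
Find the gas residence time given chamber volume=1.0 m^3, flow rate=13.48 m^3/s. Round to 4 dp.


tau = V / Q_flow
tau = 1.0 / 13.48 = 0.0742 s


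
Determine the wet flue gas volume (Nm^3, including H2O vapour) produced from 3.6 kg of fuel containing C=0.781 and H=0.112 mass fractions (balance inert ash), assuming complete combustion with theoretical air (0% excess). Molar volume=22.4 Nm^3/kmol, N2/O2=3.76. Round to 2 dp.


Per kg fuel: CO2 = (C/12 kmol)*22.4 = (0.781/12)*22.4 = 1.45787 Nm^3
Per kg fuel: H2O = (H/2 kmol)*22.4 = (0.112/2)*22.4 = 1.25440 Nm^3
O2 needed per kg fuel = C/12 + H/4 = 0.781/12 + 0.112/4 = 0.09308333 kmol
Per kg fuel: N2 = O2*3.76*22.4 = 0.09308333*3.76*22.4 = 7.83985 Nm^3
Total per kg = 1.45787 + 1.25440 + 7.83985 = 10.55212 Nm^3
Total = 10.55212 * 3.6 = 37.99 Nm^3
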